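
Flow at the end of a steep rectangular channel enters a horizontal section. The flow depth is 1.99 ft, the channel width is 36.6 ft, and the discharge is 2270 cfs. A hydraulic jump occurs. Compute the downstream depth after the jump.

y₂ = 10.0 ft

q = Q/b = 2270/36.6 = 62.0 ft²/s; V₁ = q/y₁ = 31.2 ft/s. Fr₁ = V₁/√(g·y₁) = 3.89.
Bélanger equation: y₂/y₁ = ½[√(1 + 8Fr₁²) − 1] = ½[√122.3 − 1] = 5.03.
y₂ = 5.03 × 1.99 = 10.0 ft.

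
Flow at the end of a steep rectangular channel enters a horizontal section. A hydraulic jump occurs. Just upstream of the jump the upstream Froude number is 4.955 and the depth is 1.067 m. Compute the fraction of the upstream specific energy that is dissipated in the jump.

Fr₁ = 4.955 (given).
By Bélanger, y₂/y₁ = ½[√(1 + 8Fr₁²) − 1] = ½[√197.42 − 1] = 6.525.
y₂ = 6.525 × 1.067 = 6.962 m.
E₁ = y₁(1 + Fr₁²/2) = 1.067×(1 + 4.955²/2) = 14.17 m. ΔE = (y₂ − y₁)³/(4y₁y₂) = 6.895 m. ΔE/E₁ = 6.895/14.17 = 0.487.

ΔE/E₁ = 0.487 (48.7%)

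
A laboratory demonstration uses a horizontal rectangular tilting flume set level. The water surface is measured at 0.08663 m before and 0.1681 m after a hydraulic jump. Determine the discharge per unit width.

q = 0.1349 m²/s

For a rectangular channel the momentum equation gives q² = ½·g·y₁·y₂·(y₁ + y₂) = ½×9.81×0.08663×0.1681×0.2547 = 0.01820.
q = √0.01820 = 0.1349 m²/s.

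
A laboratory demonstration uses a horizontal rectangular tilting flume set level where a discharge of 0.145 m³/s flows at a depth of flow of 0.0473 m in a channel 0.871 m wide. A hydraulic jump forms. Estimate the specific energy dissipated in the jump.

ΔE = 0.342 m

q = Q/b = 0.145/0.871 = 0.166 m²/s; V₁ = q/y₁ = 3.52 m/s. Fr₁ = V₁/√(g·y₁) = 5.17.
Conjugate-depth relation: y₂/y₁ = ½[√(1 + 8Fr₁²) − 1] = ½[√214.6 − 1] = 6.82.
y₂ = 6.82 × 0.0473 = 0.323 m.
V₂ = q/y₂ = 0.166/0.323 = 0.516 m/s. E₁ = y₁ + V₁²/2g = 0.679 m; E₂ = y₂ + V₂²/2g = 0.336 m. ΔE = E₁ − E₂ = 0.342 m.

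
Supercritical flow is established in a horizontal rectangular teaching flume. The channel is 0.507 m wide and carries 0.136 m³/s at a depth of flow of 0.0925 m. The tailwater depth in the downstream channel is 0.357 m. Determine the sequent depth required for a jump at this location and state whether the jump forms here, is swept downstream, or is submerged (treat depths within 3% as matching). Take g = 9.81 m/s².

y₂ = 0.355 m; the jump forms here

q = Q/b = 0.136/0.507 = 0.268 m²/s; V₁ = q/y₁ = 2.90 m/s. Fr₁ = V₁/√(g·y₁) = 3.04.
Conjugate-depth relation: y₂/y₁ = ½[√(1 + 8Fr₁²) − 1] = ½[√75.14 − 1] = 3.83.
y₂ = 3.83 × 0.0925 = 0.355 m.
Tailwater y_tw = 0.357 m: y_tw ≈ y₂, so the jump forms here.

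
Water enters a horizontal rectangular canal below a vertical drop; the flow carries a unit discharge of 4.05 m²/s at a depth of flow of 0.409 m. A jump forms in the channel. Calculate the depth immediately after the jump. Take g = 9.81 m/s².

y₂ = 2.66 m

V₁ = q/y₁ = 4.05/0.409 = 9.90 m/s. Fr₁ = V₁/√(g·y₁) = 9.90/√(9.81×0.409) = 4.94.
By Bélanger, y₂/y₁ = ½[√(1 + 8Fr₁²) − 1] = ½[√196.5 − 1] = 6.51.
y₂ = 6.51 × 0.409 = 2.66 m.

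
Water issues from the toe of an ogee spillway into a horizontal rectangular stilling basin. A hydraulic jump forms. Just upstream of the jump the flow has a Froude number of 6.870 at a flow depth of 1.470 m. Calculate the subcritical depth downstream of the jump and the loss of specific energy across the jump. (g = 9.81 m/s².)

Fr₁ = 6.870 (given).
From the momentum equation for a rectangular channel, y₂/y₁ = ½[√(1 + 8Fr₁²) − 1] = ½[√378.58 − 1] = 9.229.
y₂ = 9.229 × 1.470 = 13.57 m.
V₁ = Fr₁·√(g·y₁) = 6.870×√(9.81×1.470) = 26.09 m/s; q = V₁·y₁ = 38.35 m²/s. V₂ = q/y₂ = 38.35/13.57 = 2.827 m/s. E₁ = y₁ + V₁²/2g = 36.16 m; E₂ = y₂ + V₂²/2g = 13.97 m. ΔE = E₁ − E₂ = 22.19 m.

y₂ = 13.57 m; ΔE = 22.19 m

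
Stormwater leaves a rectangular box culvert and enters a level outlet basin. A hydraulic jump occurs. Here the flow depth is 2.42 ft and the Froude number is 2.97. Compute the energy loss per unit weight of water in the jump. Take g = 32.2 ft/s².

Fr₁ = 2.97 (given).
Sequent-depth ratio: y₂/y₁ = ½[√(1 + 8Fr₁²) − 1] = ½[√71.57 − 1] = 3.73.
y₂ = 3.73 × 2.42 = 9.03 ft.
Head loss: ΔE = (y₂ − y₁)³/(4y₁y₂) = (9.03 − 2.42)³/(4×2.42×9.03) = 288/87.4 = 3.30 ft.

ΔE = 3.30 ft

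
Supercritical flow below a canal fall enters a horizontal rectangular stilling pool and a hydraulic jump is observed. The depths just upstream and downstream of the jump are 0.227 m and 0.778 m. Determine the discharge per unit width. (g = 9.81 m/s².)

q = 0.933 m²/s

For a rectangular channel the momentum equation gives q² = ½·g·y₁·y₂·(y₁ + y₂) = ½×9.81×0.227×0.778×1.01 = 0.871.
q = √0.871 = 0.933 m²/s.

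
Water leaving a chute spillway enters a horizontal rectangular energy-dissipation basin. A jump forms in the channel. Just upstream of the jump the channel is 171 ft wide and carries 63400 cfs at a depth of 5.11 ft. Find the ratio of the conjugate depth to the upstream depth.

y₂/y₁ = 7.51

q = Q/b = 63400/171 = 371 ft²/s; V₁ = q/y₁ = 72.6 ft/s. Fr₁ = V₁/√(g·y₁) = 5.66.
Bélanger equation: y₂/y₁ = ½[√(1 + 8Fr₁²) − 1] = ½[√257.0 − 1] = 7.51.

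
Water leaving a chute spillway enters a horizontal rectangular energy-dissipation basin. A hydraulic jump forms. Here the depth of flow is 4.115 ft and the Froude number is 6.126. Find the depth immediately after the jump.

y₂ = 33.65 ft

Fr₁ = 6.126 (given).
By Bélanger, y₂/y₁ = ½[√(1 + 8Fr₁²) − 1] = ½[√301.22 − 1] = 8.178.
y₂ = 8.178 × 4.115 = 33.65 ft.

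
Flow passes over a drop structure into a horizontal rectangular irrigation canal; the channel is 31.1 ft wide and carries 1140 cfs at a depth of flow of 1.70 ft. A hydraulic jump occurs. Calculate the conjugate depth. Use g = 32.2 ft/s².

q = Q/b = 1140/31.1 = 36.7 ft²/s; V₁ = q/y₁ = 21.6 ft/s. Fr₁ = V₁/√(g·y₁) = 2.91.
Bélanger equation: y₂/y₁ = ½[√(1 + 8Fr₁²) − 1] = ½[√68.95 − 1] = 3.65.
y₂ = 3.65 × 1.70 = 6.21 ft.

y₂ = 6.21 ft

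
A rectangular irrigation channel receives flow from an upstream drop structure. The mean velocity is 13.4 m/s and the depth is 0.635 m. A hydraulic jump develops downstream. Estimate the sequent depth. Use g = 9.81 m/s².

Fr₁ = V₁/√(g·y₁) = 13.4/√(9.81×0.635) = 5.37.
From the momentum equation for a rectangular channel, y₂/y₁ = ½[√(1 + 8Fr₁²) − 1] = ½[√231.6 − 1] = 7.11.
y₂ = 7.11 × 0.635 = 4.51 m.

y₂ = 4.51 m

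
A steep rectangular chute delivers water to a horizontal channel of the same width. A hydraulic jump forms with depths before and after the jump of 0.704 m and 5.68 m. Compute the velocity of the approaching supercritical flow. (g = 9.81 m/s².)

For a rectangular channel the momentum equation gives q² = ½·g·y₁·y₂·(y₁ + y₂) = ½×9.81×0.704×5.68×6.38 = 125.
q = √125 = 11.2 m²/s.
V₁ = q/y₁ = 11.2/0.704 = 15.9 m/s.

V₁ = 15.9 m/s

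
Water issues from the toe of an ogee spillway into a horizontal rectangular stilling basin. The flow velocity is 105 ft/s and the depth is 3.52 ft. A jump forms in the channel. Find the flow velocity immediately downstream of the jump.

Fr₁ = V₁/√(g·y₁) = 105/√(32.2×3.52) = 9.86.
Sequent-depth ratio: y₂/y₁ = ½[√(1 + 8Fr₁²) − 1] = ½[√779.2 − 1] = 13.5.
y₂ = 13.5 × 3.52 = 47.4 ft.
q = V₁·y₁ = 105 × 3.52 = 370 ft²/s.
V₂ = q/y₂ = 370/47.4 = 7.80 ft/s.

V₂ = 7.80 ft/s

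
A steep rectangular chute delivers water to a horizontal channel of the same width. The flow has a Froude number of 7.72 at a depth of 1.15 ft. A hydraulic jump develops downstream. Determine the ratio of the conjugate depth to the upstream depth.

Fr₁ = 7.72 (given).
From the momentum equation for a rectangular channel, y₂/y₁ = ½[√(1 + 8Fr₁²) − 1] = ½[√477.8 − 1] = 10.4.

y₂/y₁ = 10.4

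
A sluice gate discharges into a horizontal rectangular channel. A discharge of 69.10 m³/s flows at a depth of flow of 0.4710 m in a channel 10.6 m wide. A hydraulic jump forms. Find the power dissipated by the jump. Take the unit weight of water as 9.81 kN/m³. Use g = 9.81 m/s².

P = 4097 kW

q = Q/b = 69.10/10.6 = 6.519 m²/s; V₁ = q/y₁ = 13.84 m/s. Fr₁ = V₁/√(g·y₁) = 6.439.
Sequent-depth ratio: y₂/y₁ = ½[√(1 + 8Fr₁²) − 1] = ½[√332.67 − 1] = 8.620.
y₂ = 8.620 × 0.4710 = 4.060 m.
V₂ = q/y₂ = 6.519/4.060 = 1.606 m/s. E₁ = y₁ + V₁²/2g = 10.23 m; E₂ = y₂ + V₂²/2g = 4.191 m. ΔE = E₁ − E₂ = 6.043 m.
P = γ·Q·ΔE = 9.81 × 69.10 × 6.043 = 4097 kW.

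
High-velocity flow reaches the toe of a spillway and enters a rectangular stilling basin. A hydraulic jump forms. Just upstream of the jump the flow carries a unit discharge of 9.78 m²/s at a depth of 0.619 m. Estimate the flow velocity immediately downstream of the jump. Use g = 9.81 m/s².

V₁ = q/y₁ = 9.78/0.619 = 15.8 m/s. Fr₁ = V₁/√(g·y₁) = 15.8/√(9.81×0.619) = 6.41.
By Bélanger, y₂/y₁ = ½[√(1 + 8Fr₁²) − 1] = ½[√329.9 − 1] = 8.58.
y₂ = 8.58 × 0.619 = 5.31 m.
V₂ = q/y₂ = 9.78/5.31 = 1.84 m/s.

V₂ = 1.84 m/s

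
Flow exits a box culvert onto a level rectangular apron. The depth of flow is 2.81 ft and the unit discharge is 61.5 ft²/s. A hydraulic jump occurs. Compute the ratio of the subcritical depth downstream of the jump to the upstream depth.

y₂/y₁ = 2.79

V₁ = q/y₁ = 61.5/2.81 = 21.9 ft/s. Fr₁ = V₁/√(g·y₁) = 21.9/√(32.2×2.81) = 2.30.
Conjugate-depth relation: y₂/y₁ = ½[√(1 + 8Fr₁²) − 1] = ½[√43.35 − 1] = 2.79.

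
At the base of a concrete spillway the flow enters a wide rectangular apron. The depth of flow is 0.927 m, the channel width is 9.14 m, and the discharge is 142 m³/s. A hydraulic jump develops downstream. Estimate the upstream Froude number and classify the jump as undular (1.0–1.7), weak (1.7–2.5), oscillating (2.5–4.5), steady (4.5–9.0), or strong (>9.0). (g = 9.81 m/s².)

q = Q/b = 142/9.14 = 15.5 m²/s; V₁ = q/y₁ = 16.8 m/s. Fr₁ = V₁/√(g·y₁) = 5.56.
Fr₁ = 5.56 lies in the steady range.

Fr₁ = 5.56; steady jump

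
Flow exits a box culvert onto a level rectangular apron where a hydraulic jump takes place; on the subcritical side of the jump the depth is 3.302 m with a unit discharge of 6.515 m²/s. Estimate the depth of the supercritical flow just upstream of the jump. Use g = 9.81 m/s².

y₁ = 0.6612 m

V₂ = q/y₂ = 6.515/3.302 = 1.973 m/s; Fr₂ = V₂/√(g·y₂) = 0.3467.
The Bélanger relation is symmetric: y₁/y₂ = ½[√(1 + 8Fr₂²) − 1] = ½[√1.9614 − 1] = 0.2003.
y₁ = 0.2003 × 3.302 = 0.6612 m.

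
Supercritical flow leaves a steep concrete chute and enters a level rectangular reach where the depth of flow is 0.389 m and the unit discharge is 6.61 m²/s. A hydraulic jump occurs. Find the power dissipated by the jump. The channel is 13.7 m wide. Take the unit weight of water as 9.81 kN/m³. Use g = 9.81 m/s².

V₁ = q/y₁ = 6.61/0.389 = 17.0 m/s. Fr₁ = V₁/√(g·y₁) = 17.0/√(9.81×0.389) = 8.70.
Conjugate-depth relation: y₂/y₁ = ½[√(1 + 8Fr₁²) − 1] = ½[√606.3 − 1] = 11.8.
y₂ = 11.8 × 0.389 = 4.59 m.
V₂ = q/y₂ = 6.61/4.59 = 1.44 m/s. E₁ = y₁ + V₁²/2g = 15.1 m; E₂ = y₂ + V₂²/2g = 4.70 m. ΔE = E₁ − E₂ = 10.4 m.
Q = q·b = 6.61 × 13.7 = 90.6 m³/s. P = γ·Q·ΔE = 9.81 × 90.6 × 10.4 = 9244 kW.

P = 9244 kW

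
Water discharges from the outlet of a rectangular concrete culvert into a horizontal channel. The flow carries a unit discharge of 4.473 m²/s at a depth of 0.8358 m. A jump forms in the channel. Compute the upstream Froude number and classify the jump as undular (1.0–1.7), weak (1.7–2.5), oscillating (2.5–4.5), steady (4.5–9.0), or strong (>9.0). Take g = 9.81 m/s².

V₁ = q/y₁ = 4.473/0.8358 = 5.352 m/s. Fr₁ = V₁/√(g·y₁) = 5.352/√(9.81×0.8358) = 1.869.
Fr₁ = 1.869 lies in the weak range.

Fr₁ = 1.869; weak jump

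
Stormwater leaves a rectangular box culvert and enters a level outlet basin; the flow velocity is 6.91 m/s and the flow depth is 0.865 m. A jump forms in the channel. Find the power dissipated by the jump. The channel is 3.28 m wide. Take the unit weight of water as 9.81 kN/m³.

Fr₁ = V₁/√(g·y₁) = 6.91/√(9.81×0.865) = 2.37.
Bélanger equation: y₂/y₁ = ½[√(1 + 8Fr₁²) − 1] = ½[√46.02 − 1] = 2.89.
y₂ = 2.89 × 0.865 = 2.50 m.
q = V₁·y₁ = 6.91 × 0.865 = 5.98 m²/s. V₂ = q/y₂ = 5.98/2.50 = 2.39 m/s. E₁ = y₁ + V₁²/2g = 3.30 m; E₂ = y₂ + V₂²/2g = 2.79 m. ΔE = E₁ − E₂ = 0.506 m.
Q = q·b = 5.98 × 3.28 = 19.6 m³/s. P = γ·Q·ΔE = 9.81 × 19.6 × 0.506 = 97.4 kW.

P = 97.4 kW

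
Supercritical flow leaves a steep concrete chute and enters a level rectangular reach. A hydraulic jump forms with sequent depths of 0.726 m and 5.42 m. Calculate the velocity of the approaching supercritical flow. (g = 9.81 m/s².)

For a rectangular channel the momentum equation gives q² = ½·g·y₁·y₂·(y₁ + y₂) = ½×9.81×0.726×5.42×6.15 = 119.
q = √119 = 10.9 m²/s.
V₁ = q/y₁ = 10.9/0.726 = 15.0 m/s.

V₁ = 15.0 m/s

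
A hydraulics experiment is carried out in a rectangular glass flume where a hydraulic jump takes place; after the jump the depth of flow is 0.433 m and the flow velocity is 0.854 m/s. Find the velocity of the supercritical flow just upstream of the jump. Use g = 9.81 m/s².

Fr₂ = V₂/√(g·y₂) = 0.854/√(9.81×0.433) = 0.414.
The Bélanger relation is symmetric: y₁/y₂ = ½[√(1 + 8Fr₂²) − 1] = ½[√2.374 − 1] = 0.270.
y₁ = 0.270 × 0.433 = 0.117 m.
V₁ = q/y₁ = 0.370/0.117 = 3.16 m/s.

V₁ = 3.16 m/s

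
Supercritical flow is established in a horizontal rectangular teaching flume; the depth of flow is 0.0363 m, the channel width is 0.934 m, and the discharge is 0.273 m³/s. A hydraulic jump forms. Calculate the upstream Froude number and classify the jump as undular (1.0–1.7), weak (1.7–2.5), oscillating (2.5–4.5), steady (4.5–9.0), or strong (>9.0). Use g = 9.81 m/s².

Fr₁ = 13.5; strong jump

q = Q/b = 0.273/0.934 = 0.292 m²/s; V₁ = q/y₁ = 8.05 m/s. Fr₁ = V₁/√(g·y₁) = 13.5.
Fr₁ = 13.5 lies in the strong range.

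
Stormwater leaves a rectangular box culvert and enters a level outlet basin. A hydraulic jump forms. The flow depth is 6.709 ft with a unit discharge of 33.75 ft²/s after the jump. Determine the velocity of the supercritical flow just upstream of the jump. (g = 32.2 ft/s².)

V₁ = 25.68 ft/s

V₂ = q/y₂ = 33.75/6.709 = 5.031 ft/s; Fr₂ = V₂/√(g·y₂) = 0.3423.
Applying the sequent-depth relation in reverse, y₁/y₂ = ½[√(1 + 8Fr₂²) − 1] = ½[√1.9371 − 1] = 0.1959.
y₁ = 0.1959 × 6.709 = 1.314 ft.
V₁ = q/y₁ = 33.75/1.314 = 25.68 ft/s.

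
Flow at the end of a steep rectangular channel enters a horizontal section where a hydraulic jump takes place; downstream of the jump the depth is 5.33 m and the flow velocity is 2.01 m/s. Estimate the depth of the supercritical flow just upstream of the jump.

y₁ = 0.725 m

Fr₂ = V₂/√(g·y₂) = 2.01/√(9.81×5.33) = 0.278.
Applying the sequent-depth relation in reverse, y₁/y₂ = ½[√(1 + 8Fr₂²) − 1] = ½[√1.618 − 1] = 0.136.
y₁ = 0.136 × 5.33 = 0.725 m.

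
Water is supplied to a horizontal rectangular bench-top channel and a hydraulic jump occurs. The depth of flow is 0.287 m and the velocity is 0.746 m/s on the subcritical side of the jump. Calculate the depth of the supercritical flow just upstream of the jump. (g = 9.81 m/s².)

Fr₂ = V₂/√(g·y₂) = 0.746/√(9.81×0.287) = 0.445.
Since the conjugate-depth ratio holds either way, y₁/y₂ = ½[√(1 + 8Fr₂²) − 1] = ½[√2.581 − 1] = 0.303.
y₁ = 0.303 × 0.287 = 0.0871 m.

y₁ = 0.0871 m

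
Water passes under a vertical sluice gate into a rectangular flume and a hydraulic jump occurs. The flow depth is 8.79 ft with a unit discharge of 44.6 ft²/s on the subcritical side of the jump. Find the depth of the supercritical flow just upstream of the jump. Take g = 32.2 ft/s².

y₁ = 1.38 ft

V₂ = q/y₂ = 44.6/8.79 = 5.07 ft/s; Fr₂ = V₂/√(g·y₂) = 0.302.
From the momentum equation (using Fr₂), y₁/y₂ = ½[√(1 + 8Fr₂²) − 1] = ½[√1.728 − 1] = 0.157.
y₁ = 0.157 × 8.79 = 1.38 ft.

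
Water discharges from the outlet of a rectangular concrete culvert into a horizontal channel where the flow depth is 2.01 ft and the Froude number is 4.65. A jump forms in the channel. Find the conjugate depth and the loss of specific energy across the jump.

y₂ = 12.3 ft; ΔE = 10.9 ft

Fr₁ = 4.65 (given).
Bélanger equation: y₂/y₁ = ½[√(1 + 8Fr₁²) − 1] = ½[√174.0 − 1] = 6.10.
y₂ = 6.10 × 2.01 = 12.3 ft.
V₁ = Fr₁·√(g·y₁) = 4.65×√(32.2×2.01) = 37.4 ft/s; q = V₁·y₁ = 75.2 ft²/s. V₂ = q/y₂ = 75.2/12.3 = 6.14 ft/s. E₁ = y₁ + V₁²/2g = 23.7 ft; E₂ = y₂ + V₂²/2g = 12.8 ft. ΔE = E₁ − E₂ = 10.9 ft.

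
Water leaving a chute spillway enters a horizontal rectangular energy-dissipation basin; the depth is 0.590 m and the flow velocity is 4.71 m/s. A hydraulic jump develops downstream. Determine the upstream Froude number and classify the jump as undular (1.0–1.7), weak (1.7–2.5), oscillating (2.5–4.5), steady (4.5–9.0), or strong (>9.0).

Fr₁ = V₁/√(g·y₁) = 4.71/√(9.81×0.590) = 1.96.
Fr₁ = 1.96 lies in the weak range.

Fr₁ = 1.96; weak jump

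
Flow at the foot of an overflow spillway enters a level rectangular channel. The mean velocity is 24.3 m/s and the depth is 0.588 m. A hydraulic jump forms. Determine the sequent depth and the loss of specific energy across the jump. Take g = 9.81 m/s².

Fr₁ = V₁/√(g·y₁) = 24.3/√(9.81×0.588) = 10.1.
Bélanger equation: y₂/y₁ = ½[√(1 + 8Fr₁²) − 1] = ½[√819.9 − 1] = 13.8.
y₂ = 13.8 × 0.588 = 8.12 m.
Head loss: ΔE = (y₂ − y₁)³/(4y₁y₂) = (8.12 − 0.588)³/(4×0.588×8.12) = 428/19.1 = 22.4 m.

y₂ = 8.12 m; ΔE = 22.4 m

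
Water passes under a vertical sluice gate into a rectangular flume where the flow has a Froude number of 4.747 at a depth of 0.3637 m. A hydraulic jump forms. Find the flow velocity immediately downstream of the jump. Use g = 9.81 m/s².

V₂ = 1.439 m/s

Fr₁ = 4.747 (given).
By Bélanger, y₂/y₁ = ½[√(1 + 8Fr₁²) − 1] = ½[√181.27 − 1] = 6.232.
y₂ = 6.232 × 0.3637 = 2.267 m.
V₁ = Fr₁·√(g·y₁) = 4.747×√(9.81×0.3637) = 8.967 m/s; q = V₁·y₁ = 3.261 m²/s.
V₂ = q/y₂ = 3.261/2.267 = 1.439 m/s.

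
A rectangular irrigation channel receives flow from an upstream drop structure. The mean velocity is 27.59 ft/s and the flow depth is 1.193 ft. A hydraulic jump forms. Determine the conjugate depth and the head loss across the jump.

y₂ = 6.937 ft; ΔE = 5.726 ft

Fr₁ = V₁/√(g·y₁) = 27.59/√(32.2×1.193) = 4.451.
By Bélanger, y₂/y₁ = ½[√(1 + 8Fr₁²) − 1] = ½[√159.52 − 1] = 5.815.
y₂ = 5.815 × 1.193 = 6.937 ft.
Head loss: ΔE = (y₂ − y₁)³/(4y₁y₂) = (6.937 − 1.193)³/(4×1.193×6.937) = 189.6/33.11 = 5.726 ft.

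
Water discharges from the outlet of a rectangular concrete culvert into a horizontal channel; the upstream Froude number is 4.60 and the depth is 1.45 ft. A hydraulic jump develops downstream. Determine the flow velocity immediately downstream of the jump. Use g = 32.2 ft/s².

V₂ = 5.22 ft/s

Fr₁ = 4.60 (given).
Sequent-depth ratio: y₂/y₁ = ½[√(1 + 8Fr₁²) − 1] = ½[√170.3 − 1] = 6.02.
y₂ = 6.02 × 1.45 = 8.74 ft.
V₁ = Fr₁·√(g·y₁) = 4.60×√(32.2×1.45) = 31.4 ft/s; q = V₁·y₁ = 45.6 ft²/s.
V₂ = q/y₂ = 45.6/8.74 = 5.22 ft/s.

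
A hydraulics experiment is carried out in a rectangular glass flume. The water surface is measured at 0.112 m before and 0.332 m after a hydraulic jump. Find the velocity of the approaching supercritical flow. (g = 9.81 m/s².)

For a rectangular channel the momentum equation gives q² = ½·g·y₁·y₂·(y₁ + y₂) = ½×9.81×0.112×0.332×0.444 = 0.0810.
q = √0.0810 = 0.285 m²/s.
V₁ = q/y₁ = 0.285/0.112 = 2.54 m/s.

V₁ = 2.54 m/s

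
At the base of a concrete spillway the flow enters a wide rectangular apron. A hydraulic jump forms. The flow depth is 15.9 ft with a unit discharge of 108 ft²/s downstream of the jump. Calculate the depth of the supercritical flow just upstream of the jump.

V₂ = q/y₂ = 108/15.9 = 6.79 ft/s; Fr₂ = V₂/√(g·y₂) = 0.300.
Since the conjugate-depth ratio holds either way, y₁/y₂ = ½[√(1 + 8Fr₂²) − 1] = ½[√1.721 − 1] = 0.156.
y₁ = 0.156 × 15.9 = 2.48 ft.

y₁ = 2.48 ft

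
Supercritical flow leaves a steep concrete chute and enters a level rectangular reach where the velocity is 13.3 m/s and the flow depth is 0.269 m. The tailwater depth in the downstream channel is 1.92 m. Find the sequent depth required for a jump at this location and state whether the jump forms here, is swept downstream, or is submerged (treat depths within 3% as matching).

y₂ = 2.98 m; the jump is swept downstream

Fr₁ = V₁/√(g·y₁) = 13.3/√(9.81×0.269) = 8.19.
Conjugate-depth relation: y₂/y₁ = ½[√(1 + 8Fr₁²) − 1] = ½[√537.3 − 1] = 11.1.
y₂ = 11.1 × 0.269 = 2.98 m.
Tailwater y_tw = 1.92 m: y_tw < y₂, so the jump is swept downstream.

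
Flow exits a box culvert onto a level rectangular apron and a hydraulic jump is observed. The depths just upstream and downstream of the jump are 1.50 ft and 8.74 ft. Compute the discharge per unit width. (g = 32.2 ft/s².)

For a rectangular channel the momentum equation gives q² = ½·g·y₁·y₂·(y₁ + y₂) = ½×32.2×1.50×8.74×10.2 = 2161.
q = √2161 = 46.5 ft²/s.

q = 46.5 ft²/s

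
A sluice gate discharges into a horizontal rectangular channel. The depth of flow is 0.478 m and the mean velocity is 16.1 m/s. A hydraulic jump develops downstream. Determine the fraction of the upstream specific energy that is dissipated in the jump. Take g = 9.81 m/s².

Fr₁ = V₁/√(g·y₁) = 16.1/√(9.81×0.478) = 7.43.
From the momentum equation for a rectangular channel, y₂/y₁ = ½[√(1 + 8Fr₁²) − 1] = ½[√443.2 − 1] = 10.0.
y₂ = 10.0 × 0.478 = 4.79 m.
E₁ = y₁ + V₁²/2g = 13.7 m. ΔE = (y₂ − y₁)³/(4y₁y₂) = 8.77 m. ΔE/E₁ = 8.77/13.7 = 0.640.

ΔE/E₁ = 0.640 (64.0%)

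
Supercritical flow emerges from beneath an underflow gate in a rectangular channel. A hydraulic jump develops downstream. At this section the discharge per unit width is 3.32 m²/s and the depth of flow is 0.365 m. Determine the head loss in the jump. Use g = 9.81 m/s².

V₁ = q/y₁ = 3.32/0.365 = 9.10 m/s. Fr₁ = V₁/√(g·y₁) = 9.10/√(9.81×0.365) = 4.81.
From the momentum equation for a rectangular channel, y₂/y₁ = ½[√(1 + 8Fr₁²) − 1] = ½[√185.8 − 1] = 6.32.
y₂ = 6.32 × 0.365 = 2.31 m.
V₂ = q/y₂ = 3.32/2.31 = 1.44 m/s. E₁ = y₁ + V₁²/2g = 4.58 m; E₂ = y₂ + V₂²/2g = 2.41 m. ΔE = E₁ − E₂ = 2.17 m.

ΔE = 2.17 m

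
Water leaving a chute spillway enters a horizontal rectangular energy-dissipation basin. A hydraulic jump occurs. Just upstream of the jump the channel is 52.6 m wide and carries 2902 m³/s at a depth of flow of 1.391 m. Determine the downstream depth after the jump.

q = Q/b = 2902/52.6 = 55.17 m²/s; V₁ = q/y₁ = 39.66 m/s. Fr₁ = V₁/√(g·y₁) = 10.74.
By Bélanger, y₂/y₁ = ½[√(1 + 8Fr₁²) − 1] = ½[√923.28 − 1] = 14.69.
y₂ = 14.69 × 1.391 = 20.44 m.

y₂ = 20.44 m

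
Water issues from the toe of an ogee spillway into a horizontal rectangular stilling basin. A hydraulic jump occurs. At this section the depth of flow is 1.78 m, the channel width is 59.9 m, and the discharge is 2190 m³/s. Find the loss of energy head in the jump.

ΔE = 11.3 m

q = Q/b = 2190/59.9 = 36.6 m²/s; V₁ = q/y₁ = 20.5 m/s. Fr₁ = V₁/√(g·y₁) = 4.92.
From the momentum equation for a rectangular channel, y₂/y₁ = ½[√(1 + 8Fr₁²) − 1] = ½[√194.3 − 1] = 6.47.
y₂ = 6.47 × 1.78 = 11.5 m.
Head loss: ΔE = (y₂ − y₁)³/(4y₁y₂) = (11.5 − 1.78)³/(4×1.78×11.5) = 923/82.0 = 11.3 m.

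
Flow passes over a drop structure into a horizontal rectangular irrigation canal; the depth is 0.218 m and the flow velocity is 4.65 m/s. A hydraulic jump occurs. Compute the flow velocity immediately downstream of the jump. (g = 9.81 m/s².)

Fr₁ = V₁/√(g·y₁) = 4.65/√(9.81×0.218) = 3.18.
Bélanger equation: y₂/y₁ = ½[√(1 + 8Fr₁²) − 1] = ½[√81.89 − 1] = 4.02.
y₂ = 4.02 × 0.218 = 0.877 m.
q = V₁·y₁ = 4.65 × 0.218 = 1.01 m²/s.
V₂ = q/y₂ = 1.01/0.877 = 1.16 m/s.

V₂ = 1.16 m/s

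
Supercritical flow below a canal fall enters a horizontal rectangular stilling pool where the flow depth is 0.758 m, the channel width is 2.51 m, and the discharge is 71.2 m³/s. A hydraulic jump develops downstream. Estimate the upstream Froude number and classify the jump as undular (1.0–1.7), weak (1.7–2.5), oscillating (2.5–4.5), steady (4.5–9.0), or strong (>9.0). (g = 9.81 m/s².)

q = Q/b = 71.2/2.51 = 28.4 m²/s; V₁ = q/y₁ = 37.4 m/s. Fr₁ = V₁/√(g·y₁) = 13.7.
Fr₁ = 13.7 lies in the strong range.

Fr₁ = 13.7; strong jump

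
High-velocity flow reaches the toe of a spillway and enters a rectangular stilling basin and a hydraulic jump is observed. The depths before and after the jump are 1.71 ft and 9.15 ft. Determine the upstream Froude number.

For a rectangular channel the momentum equation gives q² = ½·g·y₁·y₂·(y₁ + y₂) = ½×32.2×1.71×9.15×10.9 = 2736.
q = √2736 = 52.3 ft²/s.
V₁ = q/y₁ = 30.6 ft/s; Fr₁ = V₁/√(g·y₁) = 4.12.

Fr₁ = 4.12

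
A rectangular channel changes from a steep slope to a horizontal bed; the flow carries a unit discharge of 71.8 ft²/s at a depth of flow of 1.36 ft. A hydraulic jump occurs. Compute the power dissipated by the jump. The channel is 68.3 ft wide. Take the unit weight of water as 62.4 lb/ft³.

P = 16463 hp

V₁ = q/y₁ = 71.8/1.36 = 52.8 ft/s. Fr₁ = V₁/√(g·y₁) = 52.8/√(32.2×1.36) = 7.98.
From the momentum equation for a rectangular channel, y₂/y₁ = ½[√(1 + 8Fr₁²) − 1] = ½[√510.2 − 1] = 10.8.
y₂ = 10.8 × 1.36 = 14.7 ft.
Head loss: ΔE = (y₂ − y₁)³/(4y₁y₂) = (14.7 − 1.36)³/(4×1.36×14.7) = 2363/79.9 = 29.6 ft.
Q = q·b = 71.8 × 68.3 = 4904 cfs. P = γ·Q·ΔE/550 = 62.4 × 4904 × 29.6 / 550 = 16463 hp.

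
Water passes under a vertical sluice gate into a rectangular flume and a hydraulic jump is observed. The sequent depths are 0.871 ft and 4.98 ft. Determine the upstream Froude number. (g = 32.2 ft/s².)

Fr₁ = 4.38

For a rectangular channel the momentum equation gives q² = ½·g·y₁·y₂·(y₁ + y₂) = ½×32.2×0.871×4.98×5.85 = 409.
q = √409 = 20.2 ft²/s.
V₁ = q/y₁ = 23.2 ft/s; Fr₁ = V₁/√(g·y₁) = 4.38.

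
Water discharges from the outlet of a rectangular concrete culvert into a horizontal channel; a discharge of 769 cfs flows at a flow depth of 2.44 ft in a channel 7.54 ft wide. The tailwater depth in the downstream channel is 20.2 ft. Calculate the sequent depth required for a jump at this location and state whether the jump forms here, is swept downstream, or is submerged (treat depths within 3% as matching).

y₂ = 15.1 ft; the jump is submerged

q = Q/b = 769/7.54 = 102 ft²/s; V₁ = q/y₁ = 41.8 ft/s. Fr₁ = V₁/√(g·y₁) = 4.72.
Bélanger equation: y₂/y₁ = ½[√(1 + 8Fr₁²) − 1] = ½[√178.9 − 1] = 6.19.
y₂ = 6.19 × 2.44 = 15.1 ft.
Tailwater y_tw = 20.2 ft: y_tw > y₂, so the jump is submerged.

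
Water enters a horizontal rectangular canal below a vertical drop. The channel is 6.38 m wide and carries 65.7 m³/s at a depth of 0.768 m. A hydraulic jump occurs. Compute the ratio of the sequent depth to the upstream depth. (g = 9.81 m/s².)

q = Q/b = 65.7/6.38 = 10.3 m²/s; V₁ = q/y₁ = 13.4 m/s. Fr₁ = V₁/√(g·y₁) = 4.89.
Sequent-depth ratio: y₂/y₁ = ½[√(1 + 8Fr₁²) − 1] = ½[√191.9 − 1] = 6.43.

y₂/y₁ = 6.43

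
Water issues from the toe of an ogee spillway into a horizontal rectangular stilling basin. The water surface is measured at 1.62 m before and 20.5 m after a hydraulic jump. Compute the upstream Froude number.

For a rectangular channel the momentum equation gives q² = ½·g·y₁·y₂·(y₁ + y₂) = ½×9.81×1.62×20.5×22.1 = 3603.
q = √3603 = 60.0 m²/s.
V₁ = q/y₁ = 37.1 m/s; Fr₁ = V₁/√(g·y₁) = 9.29.

Fr₁ = 9.29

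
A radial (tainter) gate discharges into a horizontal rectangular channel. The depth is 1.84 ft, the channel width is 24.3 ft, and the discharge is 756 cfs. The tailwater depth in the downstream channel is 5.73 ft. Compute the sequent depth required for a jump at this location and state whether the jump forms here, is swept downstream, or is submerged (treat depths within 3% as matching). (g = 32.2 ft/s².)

q = Q/b = 756/24.3 = 31.1 ft²/s; V₁ = q/y₁ = 16.9 ft/s. Fr₁ = V₁/√(g·y₁) = 2.20.
Conjugate-depth relation: y₂/y₁ = ½[√(1 + 8Fr₁²) − 1] = ½[√39.60 − 1] = 2.65.
y₂ = 2.65 × 1.84 = 4.87 ft.
Tailwater y_tw = 5.73 ft: y_tw > y₂, so the jump is submerged.

y₂ = 4.87 ft; the jump is submerged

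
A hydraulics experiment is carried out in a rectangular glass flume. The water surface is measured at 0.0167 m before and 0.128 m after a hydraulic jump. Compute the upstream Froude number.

Fr₁ = 5.76

For a rectangular channel the momentum equation gives q² = ½·g·y₁·y₂·(y₁ + y₂) = ½×9.81×0.0167×0.128×0.145 = 0.00152.
q = √0.00152 = 0.0390 m²/s.
V₁ = q/y₁ = 2.33 m/s; Fr₁ = V₁/√(g·y₁) = 5.76.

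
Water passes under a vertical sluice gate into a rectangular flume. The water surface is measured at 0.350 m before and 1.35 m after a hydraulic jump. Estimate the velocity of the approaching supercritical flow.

For a rectangular channel the momentum equation gives q² = ½·g·y₁·y₂·(y₁ + y₂) = ½×9.81×0.350×1.35×1.70 = 3.94.
q = √3.94 = 1.98 m²/s.
V₁ = q/y₁ = 1.98/0.350 = 5.67 m/s.

V₁ = 5.67 m/s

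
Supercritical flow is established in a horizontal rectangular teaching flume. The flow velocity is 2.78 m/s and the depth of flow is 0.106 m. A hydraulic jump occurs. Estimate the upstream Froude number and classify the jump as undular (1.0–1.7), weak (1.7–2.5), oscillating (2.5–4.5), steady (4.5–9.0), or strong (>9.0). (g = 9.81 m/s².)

Fr₁ = 2.73; oscillating jump

Fr₁ = V₁/√(g·y₁) = 2.78/√(9.81×0.106) = 2.73.
Fr₁ = 2.73 lies in the oscillating range.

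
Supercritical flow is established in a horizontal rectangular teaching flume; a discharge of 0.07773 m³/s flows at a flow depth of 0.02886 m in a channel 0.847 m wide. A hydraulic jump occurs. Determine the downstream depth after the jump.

y₂ = 0.2299 m

q = Q/b = 0.07773/0.847 = 0.09177 m²/s; V₁ = q/y₁ = 3.180 m/s. Fr₁ = V₁/√(g·y₁) = 5.976.
Conjugate-depth relation: y₂/y₁ = ½[√(1 + 8Fr₁²) − 1] = ½[√286.72 − 1] = 7.966.
y₂ = 7.966 × 0.02886 = 0.2299 m.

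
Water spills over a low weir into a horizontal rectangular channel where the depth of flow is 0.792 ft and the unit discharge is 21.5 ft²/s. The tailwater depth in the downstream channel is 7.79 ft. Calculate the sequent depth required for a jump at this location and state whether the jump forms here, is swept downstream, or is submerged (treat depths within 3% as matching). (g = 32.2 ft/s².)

V₁ = q/y₁ = 21.5/0.792 = 27.1 ft/s. Fr₁ = V₁/√(g·y₁) = 27.1/√(32.2×0.792) = 5.38.
Conjugate-depth relation: y₂/y₁ = ½[√(1 + 8Fr₁²) − 1] = ½[√232.2 − 1] = 7.12.
y₂ = 7.12 × 0.792 = 5.64 ft.
Tailwater y_tw = 7.79 ft: y_tw > y₂, so the jump is submerged.

y₂ = 5.64 ft; the jump is submerged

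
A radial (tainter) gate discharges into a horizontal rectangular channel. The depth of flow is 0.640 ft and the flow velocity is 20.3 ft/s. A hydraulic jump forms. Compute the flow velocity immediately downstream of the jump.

Fr₁ = V₁/√(g·y₁) = 20.3/√(32.2×0.640) = 4.47.
Sequent-depth ratio: y₂/y₁ = ½[√(1 + 8Fr₁²) − 1] = ½[√161.0 − 1] = 5.84.
y₂ = 5.84 × 0.640 = 3.74 ft.
q = V₁·y₁ = 20.3 × 0.640 = 13.0 ft²/s.
V₂ = q/y₂ = 13.0/3.74 = 3.47 ft/s.

V₂ = 3.47 ft/s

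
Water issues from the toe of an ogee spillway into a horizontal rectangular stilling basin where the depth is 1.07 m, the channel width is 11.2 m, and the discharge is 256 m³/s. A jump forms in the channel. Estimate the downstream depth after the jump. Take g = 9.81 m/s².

q = Q/b = 256/11.2 = 22.9 m²/s; V₁ = q/y₁ = 21.4 m/s. Fr₁ = V₁/√(g·y₁) = 6.59.
By Bélanger, y₂/y₁ = ½[√(1 + 8Fr₁²) − 1] = ½[√348.8 − 1] = 8.84.
y₂ = 8.84 × 1.07 = 9.46 m.

y₂ = 9.46 m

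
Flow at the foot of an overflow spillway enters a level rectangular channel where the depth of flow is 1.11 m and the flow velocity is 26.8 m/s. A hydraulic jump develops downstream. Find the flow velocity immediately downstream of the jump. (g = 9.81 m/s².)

V₂ = 2.44 m/s

Fr₁ = V₁/√(g·y₁) = 26.8/√(9.81×1.11) = 8.12.
Conjugate-depth relation: y₂/y₁ = ½[√(1 + 8Fr₁²) − 1] = ½[√528.7 − 1] = 11.0.
y₂ = 11.0 × 1.11 = 12.2 m.
q = V₁·y₁ = 26.8 × 1.11 = 29.7 m²/s.
V₂ = q/y₂ = 29.7/12.2 = 2.44 m/s.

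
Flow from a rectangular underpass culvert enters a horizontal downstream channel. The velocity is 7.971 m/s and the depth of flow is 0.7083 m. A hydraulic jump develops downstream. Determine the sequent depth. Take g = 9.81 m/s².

y₂ = 2.696 m

Fr₁ = V₁/√(g·y₁) = 7.971/√(9.81×0.7083) = 3.024.
From the momentum equation for a rectangular channel, y₂/y₁ = ½[√(1 + 8Fr₁²) − 1] = ½[√74.153 − 1] = 3.806.
y₂ = 3.806 × 0.7083 = 2.696 m.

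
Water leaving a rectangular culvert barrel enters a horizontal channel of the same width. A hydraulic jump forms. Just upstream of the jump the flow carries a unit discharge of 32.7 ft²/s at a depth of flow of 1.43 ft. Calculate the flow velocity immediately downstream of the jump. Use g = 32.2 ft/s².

V₂ = 5.33 ft/s

V₁ = q/y₁ = 32.7/1.43 = 22.9 ft/s. Fr₁ = V₁/√(g·y₁) = 22.9/√(32.2×1.43) = 3.37.
From the momentum equation for a rectangular channel, y₂/y₁ = ½[√(1 + 8Fr₁²) − 1] = ½[√91.85 − 1] = 4.29.
y₂ = 4.29 × 1.43 = 6.14 ft.
V₂ = q/y₂ = 32.7/6.14 = 5.33 ft/s.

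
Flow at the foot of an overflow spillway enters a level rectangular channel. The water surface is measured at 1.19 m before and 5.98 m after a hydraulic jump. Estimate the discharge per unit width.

For a rectangular channel the momentum equation gives q² = ½·g·y₁·y₂·(y₁ + y₂) = ½×9.81×1.19×5.98×7.17 = 250.
q = √250 = 15.8 m²/s.

q = 15.8 m²/s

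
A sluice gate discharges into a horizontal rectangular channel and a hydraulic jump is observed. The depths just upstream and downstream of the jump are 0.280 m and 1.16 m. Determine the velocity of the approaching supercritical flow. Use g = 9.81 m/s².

V₁ = 5.41 m/s

For a rectangular channel the momentum equation gives q² = ½·g·y₁·y₂·(y₁ + y₂) = ½×9.81×0.280×1.16×1.44 = 2.29.
q = √2.29 = 1.51 m²/s.
V₁ = q/y₁ = 1.51/0.280 = 5.41 m/s.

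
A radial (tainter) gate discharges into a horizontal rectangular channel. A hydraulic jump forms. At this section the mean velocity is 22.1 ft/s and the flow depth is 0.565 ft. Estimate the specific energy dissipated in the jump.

ΔE = 4.12 ft

Fr₁ = V₁/√(g·y₁) = 22.1/√(32.2×0.565) = 5.18.
Conjugate-depth relation: y₂/y₁ = ½[√(1 + 8Fr₁²) − 1] = ½[√215.8 − 1] = 6.84.
y₂ = 6.84 × 0.565 = 3.87 ft.
q = V₁·y₁ = 22.1 × 0.565 = 12.5 ft²/s. V₂ = q/y₂ = 12.5/3.87 = 3.23 ft/s. E₁ = y₁ + V₁²/2g = 8.15 ft; E₂ = y₂ + V₂²/2g = 4.03 ft. ΔE = E₁ − E₂ = 4.12 ft.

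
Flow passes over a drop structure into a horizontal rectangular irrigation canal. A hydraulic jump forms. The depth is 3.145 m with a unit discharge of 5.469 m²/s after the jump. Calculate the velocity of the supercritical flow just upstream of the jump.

V₂ = q/y₂ = 5.469/3.145 = 1.739 m/s; Fr₂ = V₂/√(g·y₂) = 0.3131.
The Bélanger relation is symmetric: y₁/y₂ = ½[√(1 + 8Fr₂²) − 1] = ½[√1.7841 − 1] = 0.1679.
y₁ = 0.1679 × 3.145 = 0.5279 m.
V₁ = q/y₁ = 5.469/0.5279 = 10.36 m/s.

V₁ = 10.36 m/s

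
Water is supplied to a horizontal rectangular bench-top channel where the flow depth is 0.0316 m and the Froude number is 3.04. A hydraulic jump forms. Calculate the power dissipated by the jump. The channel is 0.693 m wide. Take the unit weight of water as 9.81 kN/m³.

P = 0.0170 kW

Fr₁ = 3.04 (given).
Sequent-depth ratio: y₂/y₁ = ½[√(1 + 8Fr₁²) − 1] = ½[√74.93 − 1] = 3.83.
y₂ = 3.83 × 0.0316 = 0.121 m.
Head loss: ΔE = (y₂ − y₁)³/(4y₁y₂) = (0.121 − 0.0316)³/(4×0.0316×0.121) = 0.000714/0.0153 = 0.0467 m.
V₁ = Fr₁·√(g·y₁) = 3.04×√(9.81×0.0316) = 1.69 m/s; q = V₁·y₁ = 0.0535 m²/s. Q = q·b = 0.0535 × 0.693 = 0.0371 m³/s. P = γ·Q·ΔE = 9.81 × 0.0371 × 0.0467 = 0.0170 kW.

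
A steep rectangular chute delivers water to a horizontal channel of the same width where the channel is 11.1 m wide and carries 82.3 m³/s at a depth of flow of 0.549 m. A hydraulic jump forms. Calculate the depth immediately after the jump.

y₂ = 4.25 m

q = Q/b = 82.3/11.1 = 7.41 m²/s; V₁ = q/y₁ = 13.5 m/s. Fr₁ = V₁/√(g·y₁) = 5.82.
From the momentum equation for a rectangular channel, y₂/y₁ = ½[√(1 + 8Fr₁²) − 1] = ½[√271.9 − 1] = 7.75.
y₂ = 7.75 × 0.549 = 4.25 m.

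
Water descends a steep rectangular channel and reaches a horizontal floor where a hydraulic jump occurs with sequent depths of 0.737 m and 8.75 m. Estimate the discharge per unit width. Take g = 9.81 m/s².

q = 17.3 m²/s

For a rectangular channel the momentum equation gives q² = ½·g·y₁·y₂·(y₁ + y₂) = ½×9.81×0.737×8.75×9.49 = 300.
q = √300 = 17.3 m²/s.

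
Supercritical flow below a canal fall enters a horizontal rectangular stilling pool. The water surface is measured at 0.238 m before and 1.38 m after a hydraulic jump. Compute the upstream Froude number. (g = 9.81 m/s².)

Fr₁ = 4.44

For a rectangular channel the momentum equation gives q² = ½·g·y₁·y₂·(y₁ + y₂) = ½×9.81×0.238×1.38×1.62 = 2.61.
q = √2.61 = 1.61 m²/s.
V₁ = q/y₁ = 6.78 m/s; Fr₁ = V₁/√(g·y₁) = 4.44.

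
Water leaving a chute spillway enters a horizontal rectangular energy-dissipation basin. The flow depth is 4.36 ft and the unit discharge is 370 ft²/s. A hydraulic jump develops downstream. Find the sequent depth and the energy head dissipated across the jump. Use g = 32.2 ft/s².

y₂ = 42.0 ft; ΔE = 72.9 ft

V₁ = q/y₁ = 370/4.36 = 84.9 ft/s. Fr₁ = V₁/√(g·y₁) = 84.9/√(32.2×4.36) = 7.16.
Conjugate-depth relation: y₂/y₁ = ½[√(1 + 8Fr₁²) − 1] = ½[√411.4 − 1] = 9.64.
y₂ = 9.64 × 4.36 = 42.0 ft.
V₂ = q/y₂ = 370/42.0 = 8.80 ft/s. E₁ = y₁ + V₁²/2g = 116 ft; E₂ = y₂ + V₂²/2g = 43.2 ft. ΔE = E₁ − E₂ = 72.9 ft.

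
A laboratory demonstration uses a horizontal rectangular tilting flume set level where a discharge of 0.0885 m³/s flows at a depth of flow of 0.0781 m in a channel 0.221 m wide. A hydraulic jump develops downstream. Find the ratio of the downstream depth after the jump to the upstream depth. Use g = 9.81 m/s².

q = Q/b = 0.0885/0.221 = 0.400 m²/s; V₁ = q/y₁ = 5.13 m/s. Fr₁ = V₁/√(g·y₁) = 5.86.
From the momentum equation for a rectangular channel, y₂/y₁ = ½[√(1 + 8Fr₁²) − 1] = ½[√275.5 − 1] = 7.80.

y₂/y₁ = 7.80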